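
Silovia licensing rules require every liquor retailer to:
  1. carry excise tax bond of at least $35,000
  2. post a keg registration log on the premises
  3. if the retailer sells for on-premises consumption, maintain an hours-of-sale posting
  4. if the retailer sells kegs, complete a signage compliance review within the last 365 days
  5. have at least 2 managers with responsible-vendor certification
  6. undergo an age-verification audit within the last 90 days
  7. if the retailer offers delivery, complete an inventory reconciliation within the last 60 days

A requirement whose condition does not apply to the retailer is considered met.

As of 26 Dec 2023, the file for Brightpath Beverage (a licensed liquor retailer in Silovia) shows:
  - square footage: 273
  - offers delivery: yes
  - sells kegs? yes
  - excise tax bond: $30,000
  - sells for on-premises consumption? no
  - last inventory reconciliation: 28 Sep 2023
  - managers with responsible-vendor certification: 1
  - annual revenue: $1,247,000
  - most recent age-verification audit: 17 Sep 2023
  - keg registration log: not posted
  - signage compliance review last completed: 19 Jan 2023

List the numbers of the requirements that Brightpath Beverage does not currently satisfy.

1. excise tax bond $30,000 < $35,000 → not met
2. keg registration log absent → not met
3. condition 'sells for on-premises consumption' does not hold → requirement n/a → met
4. condition 'sells kegs' holds; signage compliance review 341 days ago vs limit 365 → met
5. managers with responsible-vendor certification 1 < 2 → not met
6. age-verification audit 100 days ago vs limit 90 → not met
7. condition 'offers delivery' holds; inventory reconciliation 89 days ago vs limit 60 → not met
Not met: 1, 2, 5, 6, 7

1, 2, 5, 6, 7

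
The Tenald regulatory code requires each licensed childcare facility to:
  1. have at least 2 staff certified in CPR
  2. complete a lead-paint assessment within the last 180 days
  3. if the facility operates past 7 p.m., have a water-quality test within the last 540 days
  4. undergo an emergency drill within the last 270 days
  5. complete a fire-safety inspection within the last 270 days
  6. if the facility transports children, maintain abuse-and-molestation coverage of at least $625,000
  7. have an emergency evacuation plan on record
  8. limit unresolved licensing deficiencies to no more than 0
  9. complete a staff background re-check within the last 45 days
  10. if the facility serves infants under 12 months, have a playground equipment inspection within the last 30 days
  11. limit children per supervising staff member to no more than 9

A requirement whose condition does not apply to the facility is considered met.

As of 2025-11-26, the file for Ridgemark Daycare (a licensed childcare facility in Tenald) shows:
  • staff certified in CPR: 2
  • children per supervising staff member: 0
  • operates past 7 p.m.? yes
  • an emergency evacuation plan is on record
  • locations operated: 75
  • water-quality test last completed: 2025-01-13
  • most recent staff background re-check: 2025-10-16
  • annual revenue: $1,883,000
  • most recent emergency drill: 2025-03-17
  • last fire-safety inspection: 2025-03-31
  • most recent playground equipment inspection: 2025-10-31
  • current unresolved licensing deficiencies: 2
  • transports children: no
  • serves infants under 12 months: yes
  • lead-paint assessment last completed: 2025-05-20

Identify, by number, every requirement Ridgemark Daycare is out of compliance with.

2, 8

1. staff certified in CPR 2 ≥ 2 → met
2. lead-paint assessment 190 days ago vs limit 180 → not met
3. condition 'operates past 7 p.m.' holds; water-quality test 317 days ago vs limit 540 → met
4. emergency drill 254 days ago vs limit 270 → met
5. fire-safety inspection 240 days ago vs limit 270 → met
6. condition 'transports children' does not hold → requirement n/a → met
7. emergency evacuation plan present → met
8. unresolved licensing deficiencies 2 > 0 → not met
9. staff background re-check 41 days ago vs limit 45 → met
10. condition 'serves infants under 12 months' holds; playground equipment inspection 26 days ago vs limit 30 → met
11. children per supervising staff member 0 ≤ 9 → met
Not met: 2, 8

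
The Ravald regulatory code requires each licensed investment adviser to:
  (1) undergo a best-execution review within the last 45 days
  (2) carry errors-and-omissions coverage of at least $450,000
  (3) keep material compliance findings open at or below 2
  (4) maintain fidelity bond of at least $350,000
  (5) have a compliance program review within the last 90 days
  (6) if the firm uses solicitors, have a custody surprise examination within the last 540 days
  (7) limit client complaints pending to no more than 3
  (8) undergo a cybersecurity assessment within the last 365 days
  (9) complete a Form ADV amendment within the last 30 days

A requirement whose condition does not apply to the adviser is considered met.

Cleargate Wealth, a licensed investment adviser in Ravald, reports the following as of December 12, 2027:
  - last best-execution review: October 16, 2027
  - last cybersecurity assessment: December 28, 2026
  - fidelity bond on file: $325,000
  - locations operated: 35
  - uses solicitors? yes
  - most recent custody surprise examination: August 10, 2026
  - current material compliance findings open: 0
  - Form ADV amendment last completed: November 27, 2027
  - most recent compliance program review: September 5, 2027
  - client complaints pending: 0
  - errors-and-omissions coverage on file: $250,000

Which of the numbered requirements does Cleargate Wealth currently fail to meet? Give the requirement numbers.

1, 2, 4, 5

1. best-execution review 57 days ago vs limit 45 → not met
2. errors-and-omissions coverage $250,000 < $450,000 → not met
3. material compliance findings open 0 ≤ 2 → met
4. fidelity bond $325,000 < $350,000 → not met
5. compliance program review 98 days ago vs limit 90 → not met
6. condition 'uses solicitors' holds; custody surprise examination 489 days ago vs limit 540 → met
7. client complaints pending 0 ≤ 3 → met
8. cybersecurity assessment 349 days ago vs limit 365 → met
9. Form ADV amendment 15 days ago vs limit 30 → met
Not met: 1, 2, 4, 5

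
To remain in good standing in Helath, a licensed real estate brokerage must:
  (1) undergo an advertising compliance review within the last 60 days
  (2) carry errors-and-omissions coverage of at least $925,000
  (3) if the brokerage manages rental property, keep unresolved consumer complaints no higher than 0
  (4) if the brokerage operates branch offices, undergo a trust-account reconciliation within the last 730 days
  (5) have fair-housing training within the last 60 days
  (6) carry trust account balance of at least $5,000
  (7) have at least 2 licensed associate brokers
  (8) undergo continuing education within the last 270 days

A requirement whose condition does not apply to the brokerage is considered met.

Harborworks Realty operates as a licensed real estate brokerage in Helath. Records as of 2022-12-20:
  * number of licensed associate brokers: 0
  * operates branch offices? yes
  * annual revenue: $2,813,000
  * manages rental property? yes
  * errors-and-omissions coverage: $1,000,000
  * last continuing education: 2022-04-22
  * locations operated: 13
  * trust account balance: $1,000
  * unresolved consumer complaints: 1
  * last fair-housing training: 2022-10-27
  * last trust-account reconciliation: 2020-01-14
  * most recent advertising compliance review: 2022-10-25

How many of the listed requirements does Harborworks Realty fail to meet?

4

1. advertising compliance review 56 days ago vs limit 60 → met
2. errors-and-omissions coverage $1,000,000 ≥ $925,000 → met
3. condition 'manages rental property' holds; unresolved consumer complaints 1 > 0 → not met
4. condition 'operates branch offices' holds; trust-account reconciliation 1071 days ago vs limit 730 → not met
5. fair-housing training 54 days ago vs limit 60 → met
6. trust account balance $1,000 < $5,000 → not met
7. licensed associate brokers 0 < 2 → not met
8. continuing education 242 days ago vs limit 270 → met
Not met: 4 of 8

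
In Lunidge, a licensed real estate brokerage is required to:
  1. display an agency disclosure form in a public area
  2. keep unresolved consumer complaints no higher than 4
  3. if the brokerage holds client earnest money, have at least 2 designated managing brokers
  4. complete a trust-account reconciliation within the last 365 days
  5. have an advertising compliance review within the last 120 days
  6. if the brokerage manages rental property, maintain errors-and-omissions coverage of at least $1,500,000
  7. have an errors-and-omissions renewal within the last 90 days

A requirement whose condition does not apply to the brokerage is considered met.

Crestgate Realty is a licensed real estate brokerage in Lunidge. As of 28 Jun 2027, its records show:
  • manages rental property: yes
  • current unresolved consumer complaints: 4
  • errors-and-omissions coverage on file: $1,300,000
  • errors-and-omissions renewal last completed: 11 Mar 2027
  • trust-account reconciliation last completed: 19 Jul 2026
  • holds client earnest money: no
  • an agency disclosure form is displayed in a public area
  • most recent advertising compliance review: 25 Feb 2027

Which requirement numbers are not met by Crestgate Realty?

1. agency disclosure form present → met
2. unresolved consumer complaints 4 ≤ 4 → met
3. condition 'holds client earnest money' does not hold → requirement n/a → met
4. trust-account reconciliation 344 days ago vs limit 365 → met
5. advertising compliance review 123 days ago vs limit 120 → not met
6. condition 'manages rental property' holds; errors-and-omissions coverage $1,300,000 < $1,500,000 → not met
7. errors-and-omissions renewal 109 days ago vs limit 90 → not met
Not met: 5, 6, 7

5, 6, 7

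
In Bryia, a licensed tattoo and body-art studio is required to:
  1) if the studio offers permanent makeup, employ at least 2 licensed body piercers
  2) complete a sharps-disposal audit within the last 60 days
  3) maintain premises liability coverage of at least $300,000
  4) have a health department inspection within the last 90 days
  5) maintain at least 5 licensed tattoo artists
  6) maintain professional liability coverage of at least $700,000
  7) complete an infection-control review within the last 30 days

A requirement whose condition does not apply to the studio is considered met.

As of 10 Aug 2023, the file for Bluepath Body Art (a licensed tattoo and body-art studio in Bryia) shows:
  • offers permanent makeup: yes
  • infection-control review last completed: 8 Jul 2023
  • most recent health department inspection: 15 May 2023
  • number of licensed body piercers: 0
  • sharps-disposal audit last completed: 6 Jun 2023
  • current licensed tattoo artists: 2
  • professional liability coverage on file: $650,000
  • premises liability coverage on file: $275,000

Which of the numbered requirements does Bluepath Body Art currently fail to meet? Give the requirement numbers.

1, 2, 3, 5, 6, 7

1. condition 'offers permanent makeup' holds; licensed body piercers 0 < 2 → not met
2. sharps-disposal audit 65 days ago vs limit 60 → not met
3. premises liability coverage $275,000 < $300,000 → not met
4. health department inspection 87 days ago vs limit 90 → met
5. licensed tattoo artists 2 < 5 → not met
6. professional liability coverage $650,000 < $700,000 → not met
7. infection-control review 33 days ago vs limit 30 → not met
Not met: 1, 2, 3, 5, 6, 7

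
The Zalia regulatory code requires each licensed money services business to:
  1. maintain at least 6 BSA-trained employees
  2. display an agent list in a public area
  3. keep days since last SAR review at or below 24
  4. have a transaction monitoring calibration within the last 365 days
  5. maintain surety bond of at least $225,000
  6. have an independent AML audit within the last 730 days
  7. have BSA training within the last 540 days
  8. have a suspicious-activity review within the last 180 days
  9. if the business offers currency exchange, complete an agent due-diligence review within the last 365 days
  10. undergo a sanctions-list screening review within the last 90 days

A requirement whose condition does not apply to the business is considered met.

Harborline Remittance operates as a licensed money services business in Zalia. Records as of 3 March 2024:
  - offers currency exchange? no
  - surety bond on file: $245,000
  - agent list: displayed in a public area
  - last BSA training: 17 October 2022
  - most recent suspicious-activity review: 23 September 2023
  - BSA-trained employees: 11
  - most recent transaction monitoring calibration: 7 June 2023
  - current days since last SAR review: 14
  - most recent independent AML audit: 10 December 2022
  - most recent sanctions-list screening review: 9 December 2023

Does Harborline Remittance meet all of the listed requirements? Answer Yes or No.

1. BSA-trained employees 11 ≥ 6 → met
2. agent list present → met
3. days since last SAR review 14 ≤ 24 → met
4. transaction monitoring calibration 270 days ago vs limit 365 → met
5. surety bond $245,000 ≥ $225,000 → met
6. independent AML audit 449 days ago vs limit 730 → met
7. BSA training 503 days ago vs limit 540 → met
8. suspicious-activity review 162 days ago vs limit 180 → met
9. condition 'offers currency exchange' does not hold → requirement n/a → met
10. sanctions-list screening review 85 days ago vs limit 90 → met
All met.

Yes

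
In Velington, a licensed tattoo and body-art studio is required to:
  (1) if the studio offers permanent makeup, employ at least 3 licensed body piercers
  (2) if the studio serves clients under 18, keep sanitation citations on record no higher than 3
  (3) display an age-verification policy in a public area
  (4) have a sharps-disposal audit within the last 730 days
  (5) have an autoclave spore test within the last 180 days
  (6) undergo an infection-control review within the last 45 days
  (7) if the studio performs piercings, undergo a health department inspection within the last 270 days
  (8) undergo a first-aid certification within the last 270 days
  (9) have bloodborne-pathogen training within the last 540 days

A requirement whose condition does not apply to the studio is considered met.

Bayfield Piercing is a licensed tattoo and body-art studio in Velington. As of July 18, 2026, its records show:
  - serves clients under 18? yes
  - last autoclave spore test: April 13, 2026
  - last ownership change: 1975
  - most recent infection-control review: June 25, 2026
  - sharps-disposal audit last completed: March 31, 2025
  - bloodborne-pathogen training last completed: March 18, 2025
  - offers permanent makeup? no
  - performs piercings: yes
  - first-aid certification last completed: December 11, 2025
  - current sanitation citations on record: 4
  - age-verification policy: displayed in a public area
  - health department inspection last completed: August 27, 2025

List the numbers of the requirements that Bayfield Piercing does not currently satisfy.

1. condition 'offers permanent makeup' does not hold → requirement n/a → met
2. condition 'serves clients under 18' holds; sanitation citations on record 4 > 3 → not met
3. age-verification policy present → met
4. sharps-disposal audit 474 days ago vs limit 730 → met
5. autoclave spore test 96 days ago vs limit 180 → met
6. infection-control review 23 days ago vs limit 45 → met
7. condition 'performs piercings' holds; health department inspection 325 days ago vs limit 270 → not met
8. first-aid certification 219 days ago vs limit 270 → met
9. bloodborne-pathogen training 487 days ago vs limit 540 → met
Not met: 2, 7

2, 7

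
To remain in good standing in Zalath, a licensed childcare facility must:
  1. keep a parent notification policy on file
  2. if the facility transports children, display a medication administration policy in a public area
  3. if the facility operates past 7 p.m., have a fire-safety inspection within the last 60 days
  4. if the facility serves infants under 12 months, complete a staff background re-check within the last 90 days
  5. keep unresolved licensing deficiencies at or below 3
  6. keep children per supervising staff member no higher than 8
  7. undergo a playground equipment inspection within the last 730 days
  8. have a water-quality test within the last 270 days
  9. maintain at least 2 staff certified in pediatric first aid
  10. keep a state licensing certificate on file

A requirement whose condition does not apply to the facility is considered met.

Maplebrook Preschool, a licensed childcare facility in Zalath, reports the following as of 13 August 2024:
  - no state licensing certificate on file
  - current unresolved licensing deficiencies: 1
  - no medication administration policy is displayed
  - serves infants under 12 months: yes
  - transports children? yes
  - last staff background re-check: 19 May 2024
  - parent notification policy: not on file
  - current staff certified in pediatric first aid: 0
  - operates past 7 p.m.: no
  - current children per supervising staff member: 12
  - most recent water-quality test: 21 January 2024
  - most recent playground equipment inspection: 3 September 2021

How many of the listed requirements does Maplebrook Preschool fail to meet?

6

1. parent notification policy absent → not met
2. condition 'transports children' holds; medication administration policy absent → not met
3. condition 'operates past 7 p.m.' does not hold → requirement n/a → met
4. condition 'serves infants under 12 months' holds; staff background re-check 86 days ago vs limit 90 → met
5. unresolved licensing deficiencies 1 ≤ 3 → met
6. children per supervising staff member 12 > 8 → not met
7. playground equipment inspection 1075 days ago vs limit 730 → not met
8. water-quality test 205 days ago vs limit 270 → met
9. staff certified in pediatric first aid 0 < 2 → not met
10. state licensing certificate absent → not met
Not met: 6 of 10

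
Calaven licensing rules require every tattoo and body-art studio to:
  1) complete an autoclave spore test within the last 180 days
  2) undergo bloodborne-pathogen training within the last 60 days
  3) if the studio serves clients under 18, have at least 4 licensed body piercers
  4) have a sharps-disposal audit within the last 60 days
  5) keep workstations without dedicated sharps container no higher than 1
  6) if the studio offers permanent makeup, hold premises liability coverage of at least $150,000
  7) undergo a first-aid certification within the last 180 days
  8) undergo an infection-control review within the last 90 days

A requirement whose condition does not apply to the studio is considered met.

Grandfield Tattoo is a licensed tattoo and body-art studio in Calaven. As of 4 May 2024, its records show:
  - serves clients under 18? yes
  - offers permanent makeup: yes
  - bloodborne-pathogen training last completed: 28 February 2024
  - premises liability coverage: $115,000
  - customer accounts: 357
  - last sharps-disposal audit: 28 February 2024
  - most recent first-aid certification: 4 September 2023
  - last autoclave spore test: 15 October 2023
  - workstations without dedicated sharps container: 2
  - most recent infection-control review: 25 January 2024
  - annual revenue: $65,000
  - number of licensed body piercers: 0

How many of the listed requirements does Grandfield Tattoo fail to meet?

8

1. autoclave spore test 202 days ago vs limit 180 → not met
2. bloodborne-pathogen training 66 days ago vs limit 60 → not met
3. condition 'serves clients under 18' holds; licensed body piercers 0 < 4 → not met
4. sharps-disposal audit 66 days ago vs limit 60 → not met
5. workstations without dedicated sharps container 2 > 1 → not met
6. condition 'offers permanent makeup' holds; premises liability coverage $115,000 < $150,000 → not met
7. first-aid certification 243 days ago vs limit 180 → not met
8. infection-control review 100 days ago vs limit 90 → not met
Not met: 8 of 8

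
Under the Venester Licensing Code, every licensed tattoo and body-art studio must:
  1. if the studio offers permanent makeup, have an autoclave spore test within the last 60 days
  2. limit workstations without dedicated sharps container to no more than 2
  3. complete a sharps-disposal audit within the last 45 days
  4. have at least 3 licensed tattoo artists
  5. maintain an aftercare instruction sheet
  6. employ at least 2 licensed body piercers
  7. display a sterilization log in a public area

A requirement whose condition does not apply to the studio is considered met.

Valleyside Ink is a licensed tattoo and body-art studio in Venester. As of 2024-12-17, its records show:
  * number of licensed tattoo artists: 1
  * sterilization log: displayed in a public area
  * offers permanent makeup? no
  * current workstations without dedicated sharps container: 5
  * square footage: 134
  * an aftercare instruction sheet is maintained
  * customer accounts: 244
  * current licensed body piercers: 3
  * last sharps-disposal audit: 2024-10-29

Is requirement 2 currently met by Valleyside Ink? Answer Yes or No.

2. workstations without dedicated sharps container 5 > 2 → not met

No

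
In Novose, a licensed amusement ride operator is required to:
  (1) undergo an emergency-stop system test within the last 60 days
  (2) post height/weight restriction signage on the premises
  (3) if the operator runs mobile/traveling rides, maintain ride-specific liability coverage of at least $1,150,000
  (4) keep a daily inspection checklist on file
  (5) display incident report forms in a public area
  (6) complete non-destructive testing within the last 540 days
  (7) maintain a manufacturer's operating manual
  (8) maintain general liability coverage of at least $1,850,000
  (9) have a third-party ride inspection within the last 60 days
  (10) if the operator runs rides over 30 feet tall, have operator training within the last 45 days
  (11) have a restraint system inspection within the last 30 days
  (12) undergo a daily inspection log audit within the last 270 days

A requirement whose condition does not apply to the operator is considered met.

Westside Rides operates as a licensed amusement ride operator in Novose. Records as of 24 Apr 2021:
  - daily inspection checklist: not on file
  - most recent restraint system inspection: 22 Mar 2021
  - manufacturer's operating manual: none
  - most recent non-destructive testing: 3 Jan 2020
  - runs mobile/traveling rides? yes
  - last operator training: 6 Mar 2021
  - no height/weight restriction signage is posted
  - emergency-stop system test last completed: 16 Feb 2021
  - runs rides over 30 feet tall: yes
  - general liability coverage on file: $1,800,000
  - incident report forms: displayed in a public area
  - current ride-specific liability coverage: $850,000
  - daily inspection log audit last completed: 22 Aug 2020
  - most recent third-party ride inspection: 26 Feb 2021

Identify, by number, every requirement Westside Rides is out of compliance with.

1. emergency-stop system test 67 days ago vs limit 60 → not met
2. height/weight restriction signage absent → not met
3. condition 'runs mobile/traveling rides' holds; ride-specific liability coverage $850,000 < $1,150,000 → not met
4. daily inspection checklist absent → not met
5. incident report forms present → met
6. non-destructive testing 477 days ago vs limit 540 → met
7. manufacturer's operating manual absent → not met
8. general liability coverage $1,800,000 < $1,850,000 → not met
9. third-party ride inspection 57 days ago vs limit 60 → met
10. condition 'runs rides over 30 feet tall' holds; operator training 49 days ago vs limit 45 → not met
11. restraint system inspection 33 days ago vs limit 30 → not met
12. daily inspection log audit 245 days ago vs limit 270 → met
Not met: 1, 2, 3, 4, 7, 8, 10, 11

1, 2, 3, 4, 7, 8, 10, 11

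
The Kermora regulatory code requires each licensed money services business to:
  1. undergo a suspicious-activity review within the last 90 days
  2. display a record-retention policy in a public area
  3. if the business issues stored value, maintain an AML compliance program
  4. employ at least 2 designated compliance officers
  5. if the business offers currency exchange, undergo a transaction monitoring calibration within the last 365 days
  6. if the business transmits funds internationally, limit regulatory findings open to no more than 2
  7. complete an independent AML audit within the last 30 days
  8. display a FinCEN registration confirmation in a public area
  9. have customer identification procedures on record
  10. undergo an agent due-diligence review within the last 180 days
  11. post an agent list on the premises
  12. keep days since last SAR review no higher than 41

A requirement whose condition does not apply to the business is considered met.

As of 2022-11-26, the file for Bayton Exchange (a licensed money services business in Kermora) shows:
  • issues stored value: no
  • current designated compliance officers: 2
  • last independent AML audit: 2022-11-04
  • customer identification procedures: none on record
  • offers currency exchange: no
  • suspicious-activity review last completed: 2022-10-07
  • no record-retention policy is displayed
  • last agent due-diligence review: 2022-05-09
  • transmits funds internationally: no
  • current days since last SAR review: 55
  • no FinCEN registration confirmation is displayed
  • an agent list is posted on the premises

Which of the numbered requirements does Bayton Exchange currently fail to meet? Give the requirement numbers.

1. suspicious-activity review 50 days ago vs limit 90 → met
2. record-retention policy absent → not met
3. condition 'issues stored value' does not hold → requirement n/a → met
4. designated compliance officers 2 ≥ 2 → met
5. condition 'offers currency exchange' does not hold → requirement n/a → met
6. condition 'transmits funds internationally' does not hold → requirement n/a → met
7. independent AML audit 22 days ago vs limit 30 → met
8. FinCEN registration confirmation absent → not met
9. customer identification procedures absent → not met
10. agent due-diligence review 201 days ago vs limit 180 → not met
11. agent list present → met
12. days since last SAR review 55 > 41 → not met
Not met: 2, 8, 9, 10, 12

2, 8, 9, 10, 12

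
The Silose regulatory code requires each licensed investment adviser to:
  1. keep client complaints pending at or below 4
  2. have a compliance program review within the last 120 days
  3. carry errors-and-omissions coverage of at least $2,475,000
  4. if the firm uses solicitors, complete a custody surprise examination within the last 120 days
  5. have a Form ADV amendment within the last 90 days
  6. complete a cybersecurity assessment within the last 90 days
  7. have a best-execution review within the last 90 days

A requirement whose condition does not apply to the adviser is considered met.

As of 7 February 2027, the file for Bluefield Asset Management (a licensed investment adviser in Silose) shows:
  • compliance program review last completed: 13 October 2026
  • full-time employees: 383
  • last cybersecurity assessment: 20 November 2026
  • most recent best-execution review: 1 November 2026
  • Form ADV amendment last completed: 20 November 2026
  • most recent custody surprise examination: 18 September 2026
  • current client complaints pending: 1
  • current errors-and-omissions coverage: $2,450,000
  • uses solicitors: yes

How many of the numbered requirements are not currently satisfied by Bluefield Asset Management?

1. client complaints pending 1 ≤ 4 → met
2. compliance program review 117 days ago vs limit 120 → met
3. errors-and-omissions coverage $2,450,000 < $2,475,000 → not met
4. condition 'uses solicitors' holds; custody surprise examination 142 days ago vs limit 120 → not met
5. Form ADV amendment 79 days ago vs limit 90 → met
6. cybersecurity assessment 79 days ago vs limit 90 → met
7. best-execution review 98 days ago vs limit 90 → not met
Not met: 3 of 7

3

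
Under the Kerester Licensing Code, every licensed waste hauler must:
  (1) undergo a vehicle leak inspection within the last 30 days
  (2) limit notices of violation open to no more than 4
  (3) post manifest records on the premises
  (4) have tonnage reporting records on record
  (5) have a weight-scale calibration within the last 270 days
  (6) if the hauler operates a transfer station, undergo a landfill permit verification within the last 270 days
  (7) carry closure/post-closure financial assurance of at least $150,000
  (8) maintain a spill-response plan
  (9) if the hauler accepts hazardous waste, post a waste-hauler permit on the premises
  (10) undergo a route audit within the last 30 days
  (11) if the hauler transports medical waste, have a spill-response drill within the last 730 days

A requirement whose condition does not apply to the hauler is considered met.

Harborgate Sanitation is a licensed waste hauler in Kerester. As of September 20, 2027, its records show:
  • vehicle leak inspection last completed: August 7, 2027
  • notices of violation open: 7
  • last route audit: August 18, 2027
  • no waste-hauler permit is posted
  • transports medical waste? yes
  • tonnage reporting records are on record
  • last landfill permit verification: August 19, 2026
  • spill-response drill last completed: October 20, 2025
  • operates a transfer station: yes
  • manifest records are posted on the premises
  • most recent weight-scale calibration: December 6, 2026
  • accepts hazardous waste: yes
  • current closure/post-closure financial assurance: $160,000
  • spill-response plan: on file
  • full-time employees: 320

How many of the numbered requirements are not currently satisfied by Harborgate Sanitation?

6

1. vehicle leak inspection 44 days ago vs limit 30 → not met
2. notices of violation open 7 > 4 → not met
3. manifest records present → met
4. tonnage reporting records present → met
5. weight-scale calibration 288 days ago vs limit 270 → not met
6. condition 'operates a transfer station' holds; landfill permit verification 397 days ago vs limit 270 → not met
7. closure/post-closure financial assurance $160,000 ≥ $150,000 → met
8. spill-response plan present → met
9. condition 'accepts hazardous waste' holds; waste-hauler permit absent → not met
10. route audit 33 days ago vs limit 30 → not met
11. condition 'transports medical waste' holds; spill-response drill 700 days ago vs limit 730 → met
Not met: 6 of 11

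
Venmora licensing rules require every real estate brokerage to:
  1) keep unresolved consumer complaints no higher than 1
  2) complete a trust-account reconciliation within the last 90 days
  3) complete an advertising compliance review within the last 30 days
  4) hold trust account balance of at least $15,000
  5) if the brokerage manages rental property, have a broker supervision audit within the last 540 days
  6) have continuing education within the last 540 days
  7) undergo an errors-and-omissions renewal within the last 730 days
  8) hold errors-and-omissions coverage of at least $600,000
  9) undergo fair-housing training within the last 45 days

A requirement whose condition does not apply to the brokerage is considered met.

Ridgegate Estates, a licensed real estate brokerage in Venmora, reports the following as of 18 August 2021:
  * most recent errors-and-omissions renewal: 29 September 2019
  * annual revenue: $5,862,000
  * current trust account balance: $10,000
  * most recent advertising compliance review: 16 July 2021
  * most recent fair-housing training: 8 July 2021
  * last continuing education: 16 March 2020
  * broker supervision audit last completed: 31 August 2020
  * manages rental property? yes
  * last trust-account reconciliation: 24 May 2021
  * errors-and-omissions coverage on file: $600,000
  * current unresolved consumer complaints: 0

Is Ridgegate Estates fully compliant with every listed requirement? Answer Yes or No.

1. unresolved consumer complaints 0 ≤ 1 → met
2. trust-account reconciliation 86 days ago vs limit 90 → met
3. advertising compliance review 33 days ago vs limit 30 → not met
4. trust account balance $10,000 < $15,000 → not met
5. condition 'manages rental property' holds; broker supervision audit 352 days ago vs limit 540 → met
6. continuing education 520 days ago vs limit 540 → met
7. errors-and-omissions renewal 689 days ago vs limit 730 → met
8. errors-and-omissions coverage $600,000 ≥ $600,000 → met
9. fair-housing training 41 days ago vs limit 45 → met
Not met: 3, 4

No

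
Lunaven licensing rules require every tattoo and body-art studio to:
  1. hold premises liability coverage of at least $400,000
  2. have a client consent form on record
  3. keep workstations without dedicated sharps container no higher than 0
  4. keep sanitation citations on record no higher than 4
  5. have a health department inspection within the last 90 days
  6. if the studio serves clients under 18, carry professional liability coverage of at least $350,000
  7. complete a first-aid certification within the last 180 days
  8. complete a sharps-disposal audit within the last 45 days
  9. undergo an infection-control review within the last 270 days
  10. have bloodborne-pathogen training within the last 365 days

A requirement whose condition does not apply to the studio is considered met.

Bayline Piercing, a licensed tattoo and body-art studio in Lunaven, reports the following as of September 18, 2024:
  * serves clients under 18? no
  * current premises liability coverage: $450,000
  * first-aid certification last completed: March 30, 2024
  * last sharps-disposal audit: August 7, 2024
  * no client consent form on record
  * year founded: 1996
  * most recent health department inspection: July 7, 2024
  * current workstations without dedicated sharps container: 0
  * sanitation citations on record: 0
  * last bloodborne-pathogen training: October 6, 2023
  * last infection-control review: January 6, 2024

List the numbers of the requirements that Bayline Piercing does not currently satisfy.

2

1. premises liability coverage $450,000 ≥ $400,000 → met
2. client consent form absent → not met
3. workstations without dedicated sharps container 0 ≤ 0 → met
4. sanitation citations on record 0 ≤ 4 → met
5. health department inspection 73 days ago vs limit 90 → met
6. condition 'serves clients under 18' does not hold → requirement n/a → met
7. first-aid certification 172 days ago vs limit 180 → met
8. sharps-disposal audit 42 days ago vs limit 45 → met
9. infection-control review 256 days ago vs limit 270 → met
10. bloodborne-pathogen training 348 days ago vs limit 365 → met
Not met: 2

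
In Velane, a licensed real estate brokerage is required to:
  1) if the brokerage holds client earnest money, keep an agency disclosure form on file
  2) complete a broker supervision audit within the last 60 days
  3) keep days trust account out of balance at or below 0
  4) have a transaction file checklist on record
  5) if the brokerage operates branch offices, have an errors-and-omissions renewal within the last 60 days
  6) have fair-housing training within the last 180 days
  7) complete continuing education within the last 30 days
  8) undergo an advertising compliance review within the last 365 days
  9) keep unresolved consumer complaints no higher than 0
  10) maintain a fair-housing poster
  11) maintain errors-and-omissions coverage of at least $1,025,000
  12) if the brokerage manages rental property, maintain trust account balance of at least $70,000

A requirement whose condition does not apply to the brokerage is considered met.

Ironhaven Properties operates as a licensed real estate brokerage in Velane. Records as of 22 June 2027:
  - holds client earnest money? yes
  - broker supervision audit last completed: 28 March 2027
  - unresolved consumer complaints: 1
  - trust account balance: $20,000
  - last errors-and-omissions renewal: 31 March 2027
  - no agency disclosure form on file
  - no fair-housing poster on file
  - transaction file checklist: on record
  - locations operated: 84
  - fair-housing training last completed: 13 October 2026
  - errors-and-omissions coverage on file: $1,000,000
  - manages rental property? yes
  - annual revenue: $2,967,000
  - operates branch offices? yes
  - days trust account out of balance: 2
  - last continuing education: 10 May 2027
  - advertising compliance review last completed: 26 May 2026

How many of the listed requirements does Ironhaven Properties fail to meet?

11

1. condition 'holds client earnest money' holds; agency disclosure form absent → not met
2. broker supervision audit 86 days ago vs limit 60 → not met
3. days trust account out of balance 2 > 0 → not met
4. transaction file checklist present → met
5. condition 'operates branch offices' holds; errors-and-omissions renewal 83 days ago vs limit 60 → not met
6. fair-housing training 252 days ago vs limit 180 → not met
7. continuing education 43 days ago vs limit 30 → not met
8. advertising compliance review 392 days ago vs limit 365 → not met
9. unresolved consumer complaints 1 > 0 → not met
10. fair-housing poster absent → not met
11. errors-and-omissions coverage $1,000,000 < $1,025,000 → not met
12. condition 'manages rental property' holds; trust account balance $20,000 < $70,000 → not met
Not met: 11 of 12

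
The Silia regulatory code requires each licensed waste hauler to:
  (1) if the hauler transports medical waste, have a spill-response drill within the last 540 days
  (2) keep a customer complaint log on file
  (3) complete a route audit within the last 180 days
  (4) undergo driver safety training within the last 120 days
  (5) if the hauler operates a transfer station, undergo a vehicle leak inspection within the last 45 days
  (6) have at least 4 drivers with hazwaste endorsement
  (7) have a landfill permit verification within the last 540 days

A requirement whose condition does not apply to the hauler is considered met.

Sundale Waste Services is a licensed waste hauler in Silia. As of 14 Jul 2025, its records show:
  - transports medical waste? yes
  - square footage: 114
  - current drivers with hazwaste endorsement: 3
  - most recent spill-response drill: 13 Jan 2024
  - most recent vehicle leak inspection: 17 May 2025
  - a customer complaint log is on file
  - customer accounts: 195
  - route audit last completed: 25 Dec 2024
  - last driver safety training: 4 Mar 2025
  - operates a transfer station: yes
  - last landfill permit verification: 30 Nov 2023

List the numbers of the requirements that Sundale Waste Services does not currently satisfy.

1. condition 'transports medical waste' holds; spill-response drill 548 days ago vs limit 540 → not met
2. customer complaint log present → met
3. route audit 201 days ago vs limit 180 → not met
4. driver safety training 132 days ago vs limit 120 → not met
5. condition 'operates a transfer station' holds; vehicle leak inspection 58 days ago vs limit 45 → not met
6. drivers with hazwaste endorsement 3 < 4 → not met
7. landfill permit verification 592 days ago vs limit 540 → not met
Not met: 1, 3, 4, 5, 6, 7

1, 3, 4, 5, 6, 7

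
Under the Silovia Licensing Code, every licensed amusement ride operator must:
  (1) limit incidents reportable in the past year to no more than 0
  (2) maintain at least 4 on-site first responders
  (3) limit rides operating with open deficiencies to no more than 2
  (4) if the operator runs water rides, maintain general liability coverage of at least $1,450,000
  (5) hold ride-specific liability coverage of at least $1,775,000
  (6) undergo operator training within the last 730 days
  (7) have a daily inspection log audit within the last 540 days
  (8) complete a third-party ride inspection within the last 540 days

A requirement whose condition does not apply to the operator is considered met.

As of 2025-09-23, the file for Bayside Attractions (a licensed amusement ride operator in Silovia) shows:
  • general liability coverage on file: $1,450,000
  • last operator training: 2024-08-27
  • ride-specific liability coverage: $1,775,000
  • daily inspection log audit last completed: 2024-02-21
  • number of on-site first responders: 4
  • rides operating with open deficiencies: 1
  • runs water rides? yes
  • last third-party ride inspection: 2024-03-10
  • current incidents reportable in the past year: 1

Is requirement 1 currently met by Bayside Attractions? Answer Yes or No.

1. incidents reportable in the past year 1 > 0 → not met

No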